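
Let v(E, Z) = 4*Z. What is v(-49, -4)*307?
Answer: -4912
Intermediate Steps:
v(-49, -4)*307 = (4*(-4))*307 = -16*307 = -4912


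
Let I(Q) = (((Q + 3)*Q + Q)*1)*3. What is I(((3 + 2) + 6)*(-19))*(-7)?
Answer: -899745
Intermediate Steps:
I(Q) = 3*Q + 3*Q*(3 + Q) (I(Q) = (((3 + Q)*Q + Q)*1)*3 = ((Q*(3 + Q) + Q)*1)*3 = ((Q + Q*(3 + Q))*1)*3 = (Q + Q*(3 + Q))*3 = 3*Q + 3*Q*(3 + Q))
I(((3 + 2) + 6)*(-19))*(-7) = (3*(((3 + 2) + 6)*(-19))*(4 + ((3 + 2) + 6)*(-19)))*(-7) = (3*((5 + 6)*(-19))*(4 + (5 + 6)*(-19)))*(-7) = (3*(11*(-19))*(4 + 11*(-19)))*(-7) = (3*(-209)*(4 - 209))*(-7) = (3*(-209)*(-205))*(-7) = 128535*(-7) = -899745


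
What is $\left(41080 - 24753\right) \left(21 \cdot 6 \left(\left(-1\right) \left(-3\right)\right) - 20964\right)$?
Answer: $-336107622$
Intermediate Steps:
$\left(41080 - 24753\right) \left(21 \cdot 6 \left(\left(-1\right) \left(-3\right)\right) - 20964\right) = 16327 \left(126 \cdot 3 - 20964\right) = 16327 \left(378 - 20964\right) = 16327 \left(-20586\right) = -336107622$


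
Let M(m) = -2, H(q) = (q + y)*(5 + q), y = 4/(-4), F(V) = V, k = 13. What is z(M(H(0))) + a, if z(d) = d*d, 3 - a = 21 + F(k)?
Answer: -27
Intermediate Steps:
y = -1 (y = 4*(-1/4) = -1)
H(q) = (-1 + q)*(5 + q) (H(q) = (q - 1)*(5 + q) = (-1 + q)*(5 + q))
a = -31 (a = 3 - (21 + 13) = 3 - 1*34 = 3 - 34 = -31)
z(d) = d**2
z(M(H(0))) + a = (-2)**2 - 31 = 4 - 31 = -27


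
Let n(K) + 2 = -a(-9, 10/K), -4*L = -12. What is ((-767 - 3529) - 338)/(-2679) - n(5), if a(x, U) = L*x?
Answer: -62341/2679 ≈ -23.270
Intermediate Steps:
L = 3 (L = -1/4*(-12) = 3)
a(x, U) = 3*x
n(K) = 25 (n(K) = -2 - 3*(-9) = -2 - 1*(-27) = -2 + 27 = 25)
((-767 - 3529) - 338)/(-2679) - n(5) = ((-767 - 3529) - 338)/(-2679) - 1*25 = (-4296 - 338)*(-1/2679) - 25 = -4634*(-1/2679) - 25 = 4634/2679 - 25 = -62341/2679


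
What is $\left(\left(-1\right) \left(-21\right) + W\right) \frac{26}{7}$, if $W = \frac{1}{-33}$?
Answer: $\frac{17992}{231} \approx 77.887$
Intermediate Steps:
$W = - \frac{1}{33} \approx -0.030303$
$\left(\left(-1\right) \left(-21\right) + W\right) \frac{26}{7} = \left(\left(-1\right) \left(-21\right) - \frac{1}{33}\right) \frac{26}{7} = \left(21 - \frac{1}{33}\right) 26 \cdot \frac{1}{7} = \frac{692}{33} \cdot \frac{26}{7} = \frac{17992}{231}$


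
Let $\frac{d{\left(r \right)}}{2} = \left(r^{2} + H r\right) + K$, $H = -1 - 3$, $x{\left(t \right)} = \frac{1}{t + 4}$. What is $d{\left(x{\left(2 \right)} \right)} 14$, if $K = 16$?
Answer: $\frac{3871}{9} \approx 430.11$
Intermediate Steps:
$x{\left(t \right)} = \frac{1}{4 + t}$
$H = -4$
$d{\left(r \right)} = 32 - 8 r + 2 r^{2}$ ($d{\left(r \right)} = 2 \left(\left(r^{2} - 4 r\right) + 16\right) = 2 \left(16 + r^{2} - 4 r\right) = 32 - 8 r + 2 r^{2}$)
$d{\left(x{\left(2 \right)} \right)} 14 = \left(32 - \frac{8}{4 + 2} + 2 \left(\frac{1}{4 + 2}\right)^{2}\right) 14 = \left(32 - \frac{8}{6} + 2 \left(\frac{1}{6}\right)^{2}\right) 14 = \left(32 - \frac{4}{3} + \frac{2}{36}\right) 14 = \left(32 - \frac{4}{3} + 2 \cdot \frac{1}{36}\right) 14 = \left(32 - \frac{4}{3} + \frac{1}{18}\right) 14 = \frac{553}{18} \cdot 14 = \frac{3871}{9}$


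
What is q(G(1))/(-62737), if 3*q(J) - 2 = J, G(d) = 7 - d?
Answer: -8/188211 ≈ -4.2506e-5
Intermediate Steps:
q(J) = ⅔ + J/3
q(G(1))/(-62737) = (⅔ + (7 - 1*1)/3)/(-62737) = (⅔ + (7 - 1)/3)*(-1/62737) = (⅔ + (⅓)*6)*(-1/62737) = (⅔ + 2)*(-1/62737) = (8/3)*(-1/62737) = -8/188211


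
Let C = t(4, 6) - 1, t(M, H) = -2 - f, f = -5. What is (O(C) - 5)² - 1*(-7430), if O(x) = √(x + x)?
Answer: 7439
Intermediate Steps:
t(M, H) = 3 (t(M, H) = -2 - 1*(-5) = -2 + 5 = 3)
C = 2 (C = 3 - 1 = 2)
O(x) = √2*√x (O(x) = √(2*x) = √2*√x)
(O(C) - 5)² - 1*(-7430) = (√2*√2 - 5)² - 1*(-7430) = (2 - 5)² + 7430 = (-3)² + 7430 = 9 + 7430 = 7439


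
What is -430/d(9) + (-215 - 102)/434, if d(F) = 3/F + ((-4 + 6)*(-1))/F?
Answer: -1679897/434 ≈ -3870.7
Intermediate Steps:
d(F) = 1/F (d(F) = 3/F + (2*(-1))/F = 3/F - 2/F = 1/F)
-430/d(9) + (-215 - 102)/434 = -430/(1/9) + (-215 - 102)/434 = -430/1/9 - 317*1/434 = -430*9 - 317/434 = -3870 - 317/434 = -1679897/434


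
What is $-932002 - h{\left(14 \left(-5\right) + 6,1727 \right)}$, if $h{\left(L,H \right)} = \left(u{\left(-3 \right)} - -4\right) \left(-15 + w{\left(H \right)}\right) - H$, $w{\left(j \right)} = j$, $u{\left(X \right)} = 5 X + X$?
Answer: $-906307$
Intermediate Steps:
$u{\left(X \right)} = 6 X$
$h{\left(L,H \right)} = 210 - 15 H$ ($h{\left(L,H \right)} = \left(6 \left(-3\right) - -4\right) \left(-15 + H\right) - H = \left(-18 + 4\right) \left(-15 + H\right) - H = - 14 \left(-15 + H\right) - H = \left(210 - 14 H\right) - H = 210 - 15 H$)
$-932002 - h{\left(14 \left(-5\right) + 6,1727 \right)} = -932002 - \left(210 - 25905\right) = -932002 - -25695 = -932002 + 25695 = -906307$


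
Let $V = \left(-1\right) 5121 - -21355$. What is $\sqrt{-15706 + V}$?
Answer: $4 \sqrt{33} \approx 22.978$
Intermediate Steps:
$V = 16234$ ($V = -5121 + 21355 = 16234$)
$\sqrt{-15706 + V} = \sqrt{-15706 + 16234} = \sqrt{528} = 4 \sqrt{33}$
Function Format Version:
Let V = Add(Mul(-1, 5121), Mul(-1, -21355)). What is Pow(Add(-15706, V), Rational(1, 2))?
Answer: Mul(4, Pow(33, Rational(1, 2))) ≈ 22.978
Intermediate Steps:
V = 16234 (V = Add(-5121, 21355) = 16234)
Pow(Add(-15706, V), Rational(1, 2)) = Pow(Add(-15706, 16234), Rational(1, 2)) = Pow(528, Rational(1, 2)) = Mul(4, Pow(33, Rational(1, 2)))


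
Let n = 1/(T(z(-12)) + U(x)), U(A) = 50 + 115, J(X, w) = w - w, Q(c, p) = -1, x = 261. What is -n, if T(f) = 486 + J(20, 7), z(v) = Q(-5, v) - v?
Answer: -1/651 ≈ -0.0015361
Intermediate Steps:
J(X, w) = 0
U(A) = 165
z(v) = -1 - v
T(f) = 486 (T(f) = 486 + 0 = 486)
n = 1/651 (n = 1/(486 + 165) = 1/651 ≈ 0.0015361)
-n = -1*1/651 = -1/651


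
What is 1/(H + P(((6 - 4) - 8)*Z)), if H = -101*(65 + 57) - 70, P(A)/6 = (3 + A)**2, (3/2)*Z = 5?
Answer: -1/10658 ≈ -9.3826e-5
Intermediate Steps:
Z = 10/3 (Z = (2/3)*5 = 10/3 ≈ 3.3333)
P(A) = 6*(3 + A)**2
H = -12392 (H = -101*122 - 70 = -12322 - 70 = -12392)
1/(H + P(((6 - 4) - 8)*Z)) = 1/(-12392 + 6*(3 + ((6 - 4) - 8)*(10/3))**2) = 1/(-12392 + 6*(3 + (2 - 8)*(10/3))**2) = 1/(-12392 + 6*(3 - 6*10/3)**2) = 1/(-12392 + 6*(3 - 20)**2) = 1/(-12392 + 6*(-17)**2) = 1/(-12392 + 6*289) = 1/(-12392 + 1734) = 1/(-10658) = -1/10658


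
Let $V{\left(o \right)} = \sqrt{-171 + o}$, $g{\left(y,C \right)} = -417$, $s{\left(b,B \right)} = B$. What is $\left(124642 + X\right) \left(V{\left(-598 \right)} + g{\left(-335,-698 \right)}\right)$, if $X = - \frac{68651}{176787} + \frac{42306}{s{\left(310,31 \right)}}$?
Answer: $- \frac{95988488506585}{1826799} + \frac{690564665515 i \sqrt{769}}{5480397} \approx -5.2545 \cdot 10^{7} + 3.4943 \cdot 10^{6} i$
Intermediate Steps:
$X = \frac{7477022641}{5480397}$ ($X = - \frac{68651}{176787} + \frac{42306}{31} = \frac{7477022641}{5480397} \approx 1364.3$)
$\left(124642 + X\right) \left(V{\left(-598 \right)} + g{\left(-335,-698 \right)}\right) = \left(124642 + \frac{7477022641}{5480397}\right) \left(\sqrt{-171 - 598} - 417\right) = \frac{690564665515 \left(\sqrt{-769} - 417\right)}{5480397} = \frac{690564665515 \left(i \sqrt{769} - 417\right)}{5480397} = \frac{690564665515 \left(-417 + i \sqrt{769}\right)}{5480397} = - \frac{95988488506585}{1826799} + \frac{690564665515 i \sqrt{769}}{5480397}$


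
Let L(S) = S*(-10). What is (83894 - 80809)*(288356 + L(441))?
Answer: 875973410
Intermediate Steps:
L(S) = -10*S
(83894 - 80809)*(288356 + L(441)) = (83894 - 80809)*(288356 - 10*441) = 3085*(288356 - 4410) = 3085*283946 = 875973410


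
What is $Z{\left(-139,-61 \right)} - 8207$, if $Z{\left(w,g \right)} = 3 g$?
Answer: $-8390$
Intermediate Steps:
$Z{\left(-139,-61 \right)} - 8207 = 3 \left(-61\right) - 8207 = -183 - 8207 = -8390$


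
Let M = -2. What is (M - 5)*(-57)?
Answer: 399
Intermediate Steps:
(M - 5)*(-57) = (-2 - 5)*(-57) = -7*(-57) = 399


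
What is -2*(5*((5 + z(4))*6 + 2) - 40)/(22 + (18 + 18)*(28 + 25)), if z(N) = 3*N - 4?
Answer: -72/193 ≈ -0.37306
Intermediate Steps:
z(N) = -4 + 3*N
-2*(5*((5 + z(4))*6 + 2) - 40)/(22 + (18 + 18)*(28 + 25)) = -2*(5*((5 + (-4 + 3*4))*6 + 2) - 40)/(22 + (18 + 18)*(28 + 25)) = -2*(5*((5 + (-4 + 12))*6 + 2) - 40)/(22 + 36*53) = -2*(5*((5 + 8)*6 + 2) - 40)/(22 + 1908) = -2*(5*(13*6 + 2) - 40)/1930 = -2*(5*(78 + 2) - 40)/1930 = -2*(5*80 - 40)/1930 = -2*(400 - 40)/1930 = -720/1930 = -2*36/193 = -72/193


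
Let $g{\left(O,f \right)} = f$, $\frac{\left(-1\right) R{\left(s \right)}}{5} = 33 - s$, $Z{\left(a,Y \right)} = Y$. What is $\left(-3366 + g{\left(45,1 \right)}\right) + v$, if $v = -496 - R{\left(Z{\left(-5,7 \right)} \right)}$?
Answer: $-3731$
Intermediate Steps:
$R{\left(s \right)} = -165 + 5 s$ ($R{\left(s \right)} = - 5 \left(33 - s\right) = -165 + 5 s$)
$v = -366$ ($v = -496 - \left(-165 + 5 \cdot 7\right) = -496 - \left(-165 + 35\right) = -496 - -130 = -496 + 130 = -366$)
$\left(-3366 + g{\left(45,1 \right)}\right) + v = \left(-3366 + 1\right) - 366 = -3365 - 366 = -3731$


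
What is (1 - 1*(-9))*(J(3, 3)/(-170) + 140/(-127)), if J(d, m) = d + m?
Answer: -24562/2159 ≈ -11.377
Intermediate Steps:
(1 - 1*(-9))*(J(3, 3)/(-170) + 140/(-127)) = (1 - 1*(-9))*((3 + 3)/(-170) + 140/(-127)) = (1 + 9)*(6*(-1/170) + 140*(-1/127)) = 10*(-3/85 - 140/127) = 10*(-12281/10795) = -24562/2159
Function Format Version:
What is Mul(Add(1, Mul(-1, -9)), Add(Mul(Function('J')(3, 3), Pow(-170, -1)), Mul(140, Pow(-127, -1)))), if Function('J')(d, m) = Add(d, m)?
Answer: Rational(-24562, 2159) ≈ -11.377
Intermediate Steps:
Mul(Add(1, Mul(-1, -9)), Add(Mul(Function('J')(3, 3), Pow(-170, -1)), Mul(140, Pow(-127, -1)))) = Mul(Add(1, Mul(-1, -9)), Add(Mul(Add(3, 3), Pow(-170, -1)), Mul(140, Pow(-127, -1)))) = Mul(Add(1, 9), Add(Mul(6, Rational(-1, 170)), Mul(140, Rational(-1, 127)))) = Mul(10, Add(Rational(-3, 85), Rational(-140, 127))) = Mul(10, Rational(-12281, 10795)) = Rational(-24562, 2159)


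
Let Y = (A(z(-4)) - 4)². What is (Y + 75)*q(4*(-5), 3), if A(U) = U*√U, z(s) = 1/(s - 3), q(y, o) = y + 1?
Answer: -593028/343 - 152*I*√7/49 ≈ -1728.9 - 8.2072*I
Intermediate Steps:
q(y, o) = 1 + y
z(s) = 1/(-3 + s)
A(U) = U^(3/2)
Y = (-4 - I*√7/49)² (Y = ((1/(-3 - 4))^(3/2) - 4)² = ((1/(-7))^(3/2) - 4)² = ((-⅐)^(3/2) - 4)² = (-I*√7/49 - 4)² = (-4 - I*√7/49)² ≈ 15.997 + 0.43196*I)
(Y + 75)*q(4*(-5), 3) = ((196 + I*√7)²/2401 + 75)*(1 + 4*(-5)) = (75 + (196 + I*√7)²/2401)*(1 - 20) = (75 + (196 + I*√7)²/2401)*(-19) = -1425 - 19*(196 + I*√7)²/2401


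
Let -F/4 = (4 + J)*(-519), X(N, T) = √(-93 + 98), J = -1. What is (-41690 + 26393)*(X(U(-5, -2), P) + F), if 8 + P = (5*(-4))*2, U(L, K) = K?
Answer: -95269716 - 15297*√5 ≈ -9.5304e+7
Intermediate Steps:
P = -48 (P = -8 + (5*(-4))*2 = -8 - 20*2 = -8 - 40 = -48)
X(N, T) = √5
F = 6228 (F = -4*(4 - 1)*(-519) = -12*(-519) = -4*(-1557) = 6228)
(-41690 + 26393)*(X(U(-5, -2), P) + F) = (-41690 + 26393)*(√5 + 6228) = -15297*(6228 + √5) = -95269716 - 15297*√5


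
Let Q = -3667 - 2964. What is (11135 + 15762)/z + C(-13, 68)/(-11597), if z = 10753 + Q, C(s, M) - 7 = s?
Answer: 311949241/47802834 ≈ 6.5257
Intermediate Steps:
C(s, M) = 7 + s
Q = -6631
z = 4122 (z = 10753 - 6631 = 4122)
(11135 + 15762)/z + C(-13, 68)/(-11597) = (11135 + 15762)/4122 + (7 - 13)/(-11597) = 26897*(1/4122) - 6*(-1/11597) = 26897/4122 + 6/11597 = 311949241/47802834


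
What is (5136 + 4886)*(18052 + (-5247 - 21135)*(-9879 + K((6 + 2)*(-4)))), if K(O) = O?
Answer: 2620653321188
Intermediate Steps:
(5136 + 4886)*(18052 + (-5247 - 21135)*(-9879 + K((6 + 2)*(-4)))) = (5136 + 4886)*(18052 + (-5247 - 21135)*(-9879 + (6 + 2)*(-4))) = 10022*(18052 - 26382*(-9879 + 8*(-4))) = 10022*(18052 - 26382*(-9879 - 32)) = 10022*(18052 - 26382*(-9911)) = 10022*(18052 + 261472002) = 10022*261490054 = 2620653321188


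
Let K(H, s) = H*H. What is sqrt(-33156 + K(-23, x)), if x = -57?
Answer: I*sqrt(32627) ≈ 180.63*I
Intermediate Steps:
K(H, s) = H**2
sqrt(-33156 + K(-23, x)) = sqrt(-33156 + (-23)**2) = sqrt(-33156 + 529) = sqrt(-32627) = I*sqrt(32627)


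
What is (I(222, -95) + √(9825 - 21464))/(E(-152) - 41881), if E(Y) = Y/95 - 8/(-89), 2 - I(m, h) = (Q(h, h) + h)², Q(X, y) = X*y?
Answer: 35486479610/18637717 - 445*I*√11639/18637717 ≈ 1904.0 - 0.0025759*I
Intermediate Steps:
I(m, h) = 2 - (h + h²)² (I(m, h) = 2 - (h*h + h)² = 2 - (h² + h)² = 2 - (h + h²)²)
E(Y) = 8/89 + Y/95 (E(Y) = Y*(1/95) - 8*(-1/89) = Y/95 + 8/89 = 8/89 + Y/95)
(I(222, -95) + √(9825 - 21464))/(E(-152) - 41881) = ((2 - 1*(-95)²*(1 - 95)²) + √(9825 - 21464))/((8/89 + (1/95)*(-152)) - 41881) = ((2 - 1*9025*(-94)²) + √(-11639))/((8/89 - 8/5) - 41881) = ((2 - 1*9025*8836) + I*√11639)/(-672/445 - 41881) = ((2 - 79744900) + I*√11639)/(-18637717/445) = (-79744898 + I*√11639)*(-445/18637717) = 35486479610/18637717 - 445*I*√11639/18637717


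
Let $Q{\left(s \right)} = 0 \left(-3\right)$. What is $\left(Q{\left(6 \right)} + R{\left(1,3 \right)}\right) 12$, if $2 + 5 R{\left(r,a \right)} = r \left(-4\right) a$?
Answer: $- \frac{168}{5} \approx -33.6$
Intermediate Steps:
$Q{\left(s \right)} = 0$
$R{\left(r,a \right)} = - \frac{2}{5} - \frac{4 a r}{5}$ ($R{\left(r,a \right)} = - \frac{2}{5} + \frac{r \left(-4\right) a}{5} = - \frac{2}{5} + \frac{- 4 r a}{5} = - \frac{2}{5} + \frac{\left(-4\right) a r}{5} = - \frac{2}{5} - \frac{4 a r}{5}$)
$\left(Q{\left(6 \right)} + R{\left(1,3 \right)}\right) 12 = \left(0 - \left(\frac{2}{5} + \frac{12}{5} \cdot 1\right)\right) 12 = \left(0 - \frac{14}{5}\right) 12 = \left(- \frac{14}{5}\right) 12 = - \frac{168}{5}$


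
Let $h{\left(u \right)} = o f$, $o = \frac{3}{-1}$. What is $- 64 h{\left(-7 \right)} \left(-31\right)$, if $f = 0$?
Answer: $0$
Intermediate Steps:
$o = -3$ ($o = 3 \left(-1\right) = -3$)
$h{\left(u \right)} = 0$ ($h{\left(u \right)} = \left(-3\right) 0 = 0$)
$- 64 h{\left(-7 \right)} \left(-31\right) = \left(-64\right) 0 \left(-31\right) = 0 \left(-31\right) = 0$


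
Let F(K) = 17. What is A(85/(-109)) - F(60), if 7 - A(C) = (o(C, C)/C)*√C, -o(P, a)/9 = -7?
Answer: -10 + 63*I*√9265/85 ≈ -10.0 + 71.342*I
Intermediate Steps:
o(P, a) = 63 (o(P, a) = -9*(-7) = 63)
A(C) = 7 - 63/√C (A(C) = 7 - 63/C*√C = 7 - 63/√C)
A(85/(-109)) - F(60) = (7 - 63*√85*(-I*√109)/85) - 1*17 = (7 - 63*(-I*√9265/85)) - 17 = (7 - (-63)*I*√9265/85) - 17 = (7 + 63*I*√9265/85) - 17 = -10 + 63*I*√9265/85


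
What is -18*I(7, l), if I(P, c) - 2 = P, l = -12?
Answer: -162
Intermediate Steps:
I(P, c) = 2 + P
-18*I(7, l) = -18*(2 + 7) = -18*9 = -162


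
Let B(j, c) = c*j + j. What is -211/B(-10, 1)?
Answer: 211/20 ≈ 10.550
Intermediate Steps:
B(j, c) = j + c*j
-211/B(-10, 1) = -211*(-1/(10*(1 + 1))) = -211/((-10*2)) = -211/(-20) = -211*(-1/20) = 211/20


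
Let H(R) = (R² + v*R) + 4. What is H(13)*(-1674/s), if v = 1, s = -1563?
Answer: 103788/521 ≈ 199.21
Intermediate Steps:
H(R) = 4 + R + R² (H(R) = (R² + 1*R) + 4 = (R² + R) + 4 = (R + R²) + 4 = 4 + R + R²)
H(13)*(-1674/s) = (4 + 13 + 13²)*(-1674/(-1563)) = (4 + 13 + 169)*(-1674*(-1/1563)) = 186*(558/521) = 103788/521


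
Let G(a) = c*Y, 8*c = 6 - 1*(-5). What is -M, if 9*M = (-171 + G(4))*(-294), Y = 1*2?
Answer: -32977/6 ≈ -5496.2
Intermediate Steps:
c = 11/8 (c = (6 - 1*(-5))/8 = (6 + 5)/8 = (1/8)*11 = 11/8 ≈ 1.3750)
Y = 2
G(a) = 11/4 (G(a) = (11/8)*2 = 11/4)
M = 32977/6 (M = ((-171 + 11/4)*(-294))/9 = (-673/4*(-294))/9 = (1/9)*(98931/2) = 32977/6 ≈ 5496.2)
-M = -1*32977/6 = -32977/6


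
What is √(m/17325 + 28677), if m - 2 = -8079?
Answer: 2*√9563803249/1155 ≈ 169.34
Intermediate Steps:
m = -8077 (m = 2 - 8079 = -8077)
√(m/17325 + 28677) = √(-8077/17325 + 28677) = √(496820948/17325) = 2*√9563803249/1155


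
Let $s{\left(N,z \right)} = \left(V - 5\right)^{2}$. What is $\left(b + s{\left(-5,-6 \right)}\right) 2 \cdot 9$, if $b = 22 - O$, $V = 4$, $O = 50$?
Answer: $-486$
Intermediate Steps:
$b = -28$ ($b = 22 - 50 = -28$)
$s{\left(N,z \right)} = 1$ ($s{\left(N,z \right)} = \left(4 - 5\right)^{2} = \left(-1\right)^{2} = 1$)
$\left(b + s{\left(-5,-6 \right)}\right) 2 \cdot 9 = \left(-28 + 1\right) 2 \cdot 9 = \left(-27\right) 18 = -486$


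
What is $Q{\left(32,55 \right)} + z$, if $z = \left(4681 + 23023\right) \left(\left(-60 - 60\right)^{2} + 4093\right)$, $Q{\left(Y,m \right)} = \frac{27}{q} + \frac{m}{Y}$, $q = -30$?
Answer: $\frac{81972811651}{160} \approx 5.1233 \cdot 10^{8}$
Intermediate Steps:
$Q{\left(Y,m \right)} = - \frac{9}{10} + \frac{m}{Y}$ ($Q{\left(Y,m \right)} = \frac{27}{-30} + \frac{m}{Y} = 27 \left(- \frac{1}{30}\right) + \frac{m}{Y} = - \frac{9}{10} + \frac{m}{Y}$)
$z = 512330072$ ($z = 27704 \left(\left(-120\right)^{2} + 4093\right) = 27704 \left(14400 + 4093\right) = 27704 \cdot 18493 = 512330072$)
$Q{\left(32,55 \right)} + z = \left(- \frac{9}{10} + \frac{55}{32}\right) + 512330072 = \frac{131}{160} + 512330072 = \frac{81972811651}{160}$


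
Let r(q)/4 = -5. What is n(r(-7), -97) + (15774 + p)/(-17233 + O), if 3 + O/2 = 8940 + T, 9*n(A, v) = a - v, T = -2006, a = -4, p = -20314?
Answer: 118121/10113 ≈ 11.680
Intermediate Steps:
r(q) = -20 (r(q) = 4*(-5) = -20)
n(A, v) = -4/9 - v/9 (n(A, v) = (-4 - v)/9 = -4/9 - v/9)
O = 13862 (O = -6 + 2*(8940 - 2006) = -6 + 2*6934 = -6 + 13868 = 13862)
n(r(-7), -97) + (15774 + p)/(-17233 + O) = (-4/9 - 1/9*(-97)) + (15774 - 20314)/(-17233 + 13862) = (-4/9 + 97/9) - 4540/(-3371) = 31/3 - 4540*(-1/3371) = 31/3 + 4540/3371 = 118121/10113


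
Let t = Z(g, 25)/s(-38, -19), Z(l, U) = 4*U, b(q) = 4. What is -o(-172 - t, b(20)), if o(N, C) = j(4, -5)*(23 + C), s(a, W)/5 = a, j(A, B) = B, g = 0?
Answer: 135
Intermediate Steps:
s(a, W) = 5*a
t = -10/19 (t = (4*25)/((5*(-38))) = 100/(-190) = 100*(-1/190) = -10/19 ≈ -0.52632)
o(N, C) = -115 - 5*C (o(N, C) = -5*(23 + C) = -115 - 5*C)
-o(-172 - t, b(20)) = -(-115 - 5*4) = -(-115 - 20) = -1*(-135) = 135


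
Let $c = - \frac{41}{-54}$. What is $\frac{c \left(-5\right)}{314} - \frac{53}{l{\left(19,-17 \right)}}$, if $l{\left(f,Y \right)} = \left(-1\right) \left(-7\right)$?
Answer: $- \frac{900103}{118692} \approx -7.5835$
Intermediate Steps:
$c = \frac{41}{54}$ ($c = \left(-41\right) \left(- \frac{1}{54}\right) = \frac{41}{54} \approx 0.75926$)
$l{\left(f,Y \right)} = 7$
$\frac{c \left(-5\right)}{314} - \frac{53}{l{\left(19,-17 \right)}} = \frac{\frac{41}{54} \left(-5\right)}{314} - \frac{53}{7} = \left(- \frac{205}{54}\right) \frac{1}{314} - \frac{53}{7} = - \frac{205}{16956} - \frac{53}{7} = - \frac{900103}{118692}$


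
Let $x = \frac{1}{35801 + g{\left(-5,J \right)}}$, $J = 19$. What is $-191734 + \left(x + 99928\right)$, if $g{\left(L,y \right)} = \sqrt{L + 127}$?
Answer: $- \frac{117668804005273}{1281711479} - \frac{\sqrt{122}}{1281711479} \approx -91806.0$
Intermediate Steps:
$g{\left(L,y \right)} = \sqrt{127 + L}$
$x = \frac{1}{35801 + \sqrt{122}}$ ($x = \frac{1}{35801 + \sqrt{127 - 5}} = \frac{1}{35801 + \sqrt{122}} \approx 2.7924 \cdot 10^{-5}$)
$-191734 + \left(x + 99928\right) = -191734 + \left(\left(\frac{35801}{1281711479} - \frac{\sqrt{122}}{1281711479}\right) + 99928\right) = -191734 + \left(\frac{128078864709313}{1281711479} - \frac{\sqrt{122}}{1281711479}\right) = - \frac{117668804005273}{1281711479} - \frac{\sqrt{122}}{1281711479}$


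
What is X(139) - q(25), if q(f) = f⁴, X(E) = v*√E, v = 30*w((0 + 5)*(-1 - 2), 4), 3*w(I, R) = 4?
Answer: -390625 + 40*√139 ≈ -3.9015e+5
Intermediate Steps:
w(I, R) = 4/3 (w(I, R) = (⅓)*4 = 4/3)
v = 40 (v = 30*(4/3) = 40)
X(E) = 40*√E
X(139) - q(25) = 40*√139 - 1*25⁴ = 40*√139 - 1*390625 = 40*√139 - 390625 = -390625 + 40*√139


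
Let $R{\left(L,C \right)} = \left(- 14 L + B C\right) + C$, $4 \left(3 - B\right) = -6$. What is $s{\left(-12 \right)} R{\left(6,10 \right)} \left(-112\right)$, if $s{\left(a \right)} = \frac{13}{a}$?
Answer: $- \frac{10556}{3} \approx -3518.7$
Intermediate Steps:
$B = \frac{9}{2}$ ($B = 3 - - \frac{3}{2} = 3 + \frac{3}{2} = \frac{9}{2} \approx 4.5$)
$R{\left(L,C \right)} = - 14 L + \frac{11 C}{2}$ ($R{\left(L,C \right)} = \left(- 14 L + \frac{9 C}{2}\right) + C = - 14 L + \frac{11 C}{2}$)
$s{\left(-12 \right)} R{\left(6,10 \right)} \left(-112\right) = \frac{13}{-12} \left(\left(-14\right) 6 + \frac{11}{2} \cdot 10\right) \left(-112\right) = 13 \left(- \frac{1}{12}\right) \left(-84 + 55\right) \left(-112\right) = \left(- \frac{13}{12}\right) \left(-29\right) \left(-112\right) = \frac{377}{12} \left(-112\right) = - \frac{10556}{3}$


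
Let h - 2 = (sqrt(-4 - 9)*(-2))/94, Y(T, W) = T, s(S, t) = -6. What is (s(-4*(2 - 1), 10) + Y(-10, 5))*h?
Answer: -32 + 16*I*sqrt(13)/47 ≈ -32.0 + 1.2274*I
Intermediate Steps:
h = 2 - I*sqrt(13)/47 (h = 2 + (sqrt(-4 - 9)*(-2))/94 = 2 + (sqrt(-13)*(-2))*(1/94) = 2 + ((I*sqrt(13))*(-2))*(1/94) = 2 - 2*I*sqrt(13)*(1/94) = 2 - I*sqrt(13)/47 ≈ 2.0 - 0.076714*I)
(s(-4*(2 - 1), 10) + Y(-10, 5))*h = (-6 - 10)*(2 - I*sqrt(13)/47) = -16*(2 - I*sqrt(13)/47) = -32 + 16*I*sqrt(13)/47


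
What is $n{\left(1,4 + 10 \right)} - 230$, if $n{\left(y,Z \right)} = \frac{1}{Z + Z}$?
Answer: $- \frac{6439}{28} \approx -229.96$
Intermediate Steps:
$n{\left(y,Z \right)} = \frac{1}{2 Z}$
$n{\left(1,4 + 10 \right)} - 230 = \frac{1}{2 \left(4 + 10\right)} - 230 = \frac{1}{2 \cdot 14} - 230 = \frac{1}{2} \cdot \frac{1}{14} - 230 = \frac{1}{28} - 230 = - \frac{6439}{28}$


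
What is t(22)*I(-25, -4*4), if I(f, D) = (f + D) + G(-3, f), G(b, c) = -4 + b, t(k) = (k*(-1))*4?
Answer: 4224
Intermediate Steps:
t(k) = -4*k (t(k) = -k*4 = -4*k)
I(f, D) = -7 + D + f (I(f, D) = (f + D) + (-4 - 3) = (D + f) - 7 = -7 + D + f)
t(22)*I(-25, -4*4) = (-4*22)*(-7 - 4*4 - 25) = -88*(-7 - 16 - 25) = -88*(-48) = 4224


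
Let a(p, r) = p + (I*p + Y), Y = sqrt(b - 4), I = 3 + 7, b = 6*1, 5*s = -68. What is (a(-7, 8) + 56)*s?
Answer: 1428/5 - 68*sqrt(2)/5 ≈ 266.37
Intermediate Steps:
s = -68/5 (s = (1/5)*(-68) = -68/5 ≈ -13.600)
b = 6
I = 10
Y = sqrt(2) (Y = sqrt(6 - 4) = sqrt(2) ≈ 1.4142)
a(p, r) = sqrt(2) + 11*p (a(p, r) = p + (10*p + sqrt(2)) = p + (sqrt(2) + 10*p) = sqrt(2) + 11*p)
(a(-7, 8) + 56)*s = ((sqrt(2) + 11*(-7)) + 56)*(-68/5) = ((sqrt(2) - 77) + 56)*(-68/5) = ((-77 + sqrt(2)) + 56)*(-68/5) = (-21 + sqrt(2))*(-68/5) = 1428/5 - 68*sqrt(2)/5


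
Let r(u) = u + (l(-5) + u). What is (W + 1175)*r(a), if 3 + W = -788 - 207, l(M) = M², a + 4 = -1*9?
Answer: -177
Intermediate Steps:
a = -13 (a = -4 - 1*9 = -4 - 9 = -13)
W = -998 (W = -3 + (-788 - 207) = -3 - 995 = -998)
r(u) = 25 + 2*u (r(u) = u + ((-5)² + u) = u + (25 + u) = 25 + 2*u)
(W + 1175)*r(a) = (-998 + 1175)*(25 + 2*(-13)) = 177*(25 - 26) = 177*(-1) = -177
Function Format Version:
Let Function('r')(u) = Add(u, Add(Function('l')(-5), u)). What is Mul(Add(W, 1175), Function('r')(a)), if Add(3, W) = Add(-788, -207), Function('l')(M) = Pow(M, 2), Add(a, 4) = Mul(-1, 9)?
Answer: -177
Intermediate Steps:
a = -13 (a = Add(-4, Mul(-1, 9)) = Add(-4, -9) = -13)
W = -998 (W = Add(-3, Add(-788, -207)) = Add(-3, -995) = -998)
Function('r')(u) = Add(25, Mul(2, u)) (Function('r')(u) = Add(u, Add(Pow(-5, 2), u)) = Add(u, Add(25, u)) = Add(25, Mul(2, u)))
Mul(Add(W, 1175), Function('r')(a)) = Mul(Add(-998, 1175), Add(25, Mul(2, -13))) = Mul(177, Add(25, -26)) = Mul(177, -1) = -177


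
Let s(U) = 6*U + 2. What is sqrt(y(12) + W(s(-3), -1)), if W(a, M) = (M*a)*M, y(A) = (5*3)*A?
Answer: 2*sqrt(41) ≈ 12.806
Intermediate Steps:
y(A) = 15*A
s(U) = 2 + 6*U
W(a, M) = a*M**2
sqrt(y(12) + W(s(-3), -1)) = sqrt(15*12 + (2 + 6*(-3))*(-1)**2) = sqrt(180 + (2 - 18)*1) = sqrt(180 - 16*1) = sqrt(180 - 16) = sqrt(164) = 2*sqrt(41)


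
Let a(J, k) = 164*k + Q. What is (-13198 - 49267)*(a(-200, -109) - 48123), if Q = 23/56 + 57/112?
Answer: 461727850025/112 ≈ 4.1226e+9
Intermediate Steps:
Q = 103/112 (Q = 23*(1/56) + 57*(1/112) = 23/56 + 57/112 = 103/112 ≈ 0.91964)
a(J, k) = 103/112 + 164*k (a(J, k) = 164*k + 103/112 = 103/112 + 164*k)
(-13198 - 49267)*(a(-200, -109) - 48123) = (-13198 - 49267)*((103/112 + 164*(-109)) - 48123) = -62465*((103/112 - 17876) - 48123) = -62465*(-2002009/112 - 48123) = -62465*(-7391785/112) = 461727850025/112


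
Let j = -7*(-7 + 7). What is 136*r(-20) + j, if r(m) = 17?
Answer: 2312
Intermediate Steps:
j = 0 (j = -7*0 = 0)
136*r(-20) + j = 136*17 + 0 = 2312 + 0 = 2312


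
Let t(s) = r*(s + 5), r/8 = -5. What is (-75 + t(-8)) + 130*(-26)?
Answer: -3335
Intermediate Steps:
r = -40 (r = 8*(-5) = -40)
t(s) = -200 - 40*s (t(s) = -40*(s + 5) = -40*(5 + s) = -200 - 40*s)
(-75 + t(-8)) + 130*(-26) = (-75 + (-200 - 40*(-8))) + 130*(-26) = (-75 + (-200 + 320)) - 3380 = (-75 + 120) - 3380 = 45 - 3380 = -3335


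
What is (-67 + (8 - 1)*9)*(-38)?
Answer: 152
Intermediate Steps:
(-67 + (8 - 1)*9)*(-38) = (-67 + 7*9)*(-38) = (-67 + 63)*(-38) = -4*(-38) = 152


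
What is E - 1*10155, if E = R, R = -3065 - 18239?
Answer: -31459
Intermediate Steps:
R = -21304
E = -21304
E - 1*10155 = -21304 - 1*10155 = -21304 - 10155 = -31459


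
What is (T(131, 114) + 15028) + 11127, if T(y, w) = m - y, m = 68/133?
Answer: 3461260/133 ≈ 26025.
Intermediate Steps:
m = 68/133 (m = 68*(1/133) = 68/133 ≈ 0.51128)
T(y, w) = 68/133 - y
(T(131, 114) + 15028) + 11127 = ((68/133 - 1*131) + 15028) + 11127 = ((68/133 - 131) + 15028) + 11127 = (-17355/133 + 15028) + 11127 = 1981369/133 + 11127 = 3461260/133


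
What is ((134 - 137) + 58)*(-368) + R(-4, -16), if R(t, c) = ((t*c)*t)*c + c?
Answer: -16160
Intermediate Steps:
R(t, c) = c + c**2*t**2 (R(t, c) = ((c*t)*t)*c + c = (c*t**2)*c + c = c**2*t**2 + c = c + c**2*t**2)
((134 - 137) + 58)*(-368) + R(-4, -16) = ((134 - 137) + 58)*(-368) - 16*(1 - 16*(-4)**2) = (-3 + 58)*(-368) - 16*(1 - 16*16) = 55*(-368) - 16*(1 - 256) = -20240 - 16*(-255) = -20240 + 4080 = -16160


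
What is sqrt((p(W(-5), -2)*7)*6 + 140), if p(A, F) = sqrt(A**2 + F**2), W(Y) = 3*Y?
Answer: sqrt(140 + 42*sqrt(229)) ≈ 27.849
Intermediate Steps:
sqrt((p(W(-5), -2)*7)*6 + 140) = sqrt((sqrt((3*(-5))**2 + (-2)**2)*7)*6 + 140) = sqrt((sqrt((-15)**2 + 4)*7)*6 + 140) = sqrt((sqrt(225 + 4)*7)*6 + 140) = sqrt((sqrt(229)*7)*6 + 140) = sqrt((7*sqrt(229))*6 + 140) = sqrt(42*sqrt(229) + 140) = sqrt(140 + 42*sqrt(229))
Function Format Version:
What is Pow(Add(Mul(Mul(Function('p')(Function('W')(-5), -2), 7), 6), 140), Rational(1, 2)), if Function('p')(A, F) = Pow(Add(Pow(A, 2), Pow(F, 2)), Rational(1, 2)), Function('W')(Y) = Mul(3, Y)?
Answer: Pow(Add(140, Mul(42, Pow(229, Rational(1, 2)))), Rational(1, 2)) ≈ 27.849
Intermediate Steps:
Pow(Add(Mul(Mul(Function('p')(Function('W')(-5), -2), 7), 6), 140), Rational(1, 2)) = Pow(Add(Mul(Mul(Pow(Add(Pow(Mul(3, -5), 2), Pow(-2, 2)), Rational(1, 2)), 7), 6), 140), Rational(1, 2)) = Pow(Add(Mul(Mul(Pow(Add(Pow(-15, 2), 4), Rational(1, 2)), 7), 6), 140), Rational(1, 2)) = Pow(Add(Mul(Mul(Pow(Add(225, 4), Rational(1, 2)), 7), 6), 140), Rational(1, 2)) = Pow(Add(Mul(Mul(Pow(229, Rational(1, 2)), 7), 6), 140), Rational(1, 2)) = Pow(Add(Mul(Mul(7, Pow(229, Rational(1, 2))), 6), 140), Rational(1, 2)) = Pow(Add(Mul(42, Pow(229, Rational(1, 2))), 140), Rational(1, 2)) = Pow(Add(140, Mul(42, Pow(229, Rational(1, 2)))), Rational(1, 2))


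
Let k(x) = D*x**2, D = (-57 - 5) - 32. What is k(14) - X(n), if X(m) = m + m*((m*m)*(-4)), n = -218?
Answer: -41459134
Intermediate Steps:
D = -94 (D = -62 - 32 = -94)
k(x) = -94*x**2
X(m) = m - 4*m**3 (X(m) = m + m*(m**2*(-4)) = m + m*(-4*m**2) = m - 4*m**3)
k(14) - X(n) = -94*14**2 - (-218 - 4*(-218)**3) = -94*196 - (-218 - 4*(-10360232)) = -18424 - (-218 + 41440928) = -18424 - 1*41440710 = -18424 - 41440710 = -41459134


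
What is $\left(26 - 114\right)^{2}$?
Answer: $7744$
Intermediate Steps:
$\left(26 - 114\right)^{2} = \left(-88\right)^{2} = 7744$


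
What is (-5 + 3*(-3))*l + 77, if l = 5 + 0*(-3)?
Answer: 7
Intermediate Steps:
l = 5 (l = 5 + 0 = 5)
(-5 + 3*(-3))*l + 77 = (-5 + 3*(-3))*5 + 77 = (-5 - 9)*5 + 77 = -14*5 + 77 = -70 + 77 = 7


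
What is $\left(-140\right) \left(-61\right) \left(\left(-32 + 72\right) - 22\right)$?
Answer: $153720$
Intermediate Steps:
$\left(-140\right) \left(-61\right) \left(\left(-32 + 72\right) - 22\right) = 8540 \left(40 - 22\right) = 8540 \cdot 18 = 153720$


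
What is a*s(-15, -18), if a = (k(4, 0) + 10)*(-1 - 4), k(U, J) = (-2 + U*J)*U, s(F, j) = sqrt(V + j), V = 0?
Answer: -30*I*sqrt(2) ≈ -42.426*I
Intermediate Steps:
s(F, j) = sqrt(j) (s(F, j) = sqrt(0 + j) = sqrt(j))
k(U, J) = U*(-2 + J*U) (k(U, J) = (-2 + J*U)*U = U*(-2 + J*U))
a = -10 (a = (4*(-2 + 0*4) + 10)*(-1 - 4) = (4*(-2 + 0) + 10)*(-5) = (4*(-2) + 10)*(-5) = (-8 + 10)*(-5) = 2*(-5) = -10)
a*s(-15, -18) = -30*I*sqrt(2)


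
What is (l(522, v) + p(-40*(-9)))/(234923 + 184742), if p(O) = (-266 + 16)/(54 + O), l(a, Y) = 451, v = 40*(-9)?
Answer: 93232/86870655 ≈ 0.0010732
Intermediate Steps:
v = -360
p(O) = -250/(54 + O)
(l(522, v) + p(-40*(-9)))/(234923 + 184742) = (451 - 250/(54 - 40*(-9)))/(234923 + 184742) = (451 - 250/(54 + 360))/419665 = (451 - 250/414)*(1/419665) = (451 - 250*1/414)*(1/419665) = (451 - 125/207)*(1/419665) = (93232/207)*(1/419665) = 93232/86870655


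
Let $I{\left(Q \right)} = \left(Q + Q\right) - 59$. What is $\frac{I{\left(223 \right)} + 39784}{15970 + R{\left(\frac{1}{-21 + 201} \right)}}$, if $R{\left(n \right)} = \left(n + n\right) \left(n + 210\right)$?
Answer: $\frac{650770200}{258751801} \approx 2.515$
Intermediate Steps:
$R{\left(n \right)} = 2 n \left(210 + n\right)$
$I{\left(Q \right)} = -59 + 2 Q$ ($I{\left(Q \right)} = 2 Q - 59 = -59 + 2 Q$)
$\frac{I{\left(223 \right)} + 39784}{15970 + R{\left(\frac{1}{-21 + 201} \right)}} = \frac{\left(-59 + 2 \cdot 223\right) + 39784}{15970 + \frac{2 \left(210 + \frac{1}{-21 + 201}\right)}{-21 + 201}} = \frac{\left(-59 + 446\right) + 39784}{15970 + \frac{2 \left(210 + \frac{1}{180}\right)}{180}} = \frac{387 + 39784}{15970 + 2 \cdot \frac{1}{180} \left(210 + \frac{1}{180}\right)} = \frac{40171}{15970 + 2 \cdot \frac{1}{180} \cdot \frac{37801}{180}} = \frac{40171}{15970 + \frac{37801}{16200}} = \frac{40171}{\frac{258751801}{16200}} = 40171 \cdot \frac{16200}{258751801} = \frac{650770200}{258751801}$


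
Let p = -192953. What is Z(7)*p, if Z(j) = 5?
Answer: -964765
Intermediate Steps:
Z(7)*p = 5*(-192953) = -964765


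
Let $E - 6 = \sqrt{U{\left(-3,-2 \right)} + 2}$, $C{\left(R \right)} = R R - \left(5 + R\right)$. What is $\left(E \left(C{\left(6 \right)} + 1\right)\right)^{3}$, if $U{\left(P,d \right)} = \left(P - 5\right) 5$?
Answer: $-8225568 + 1230320 i \sqrt{38} \approx -8.2256 \cdot 10^{6} + 7.5842 \cdot 10^{6} i$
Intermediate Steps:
$U{\left(P,d \right)} = -25 + 5 P$ ($U{\left(P,d \right)} = \left(-5 + P\right) 5 = -25 + 5 P$)
$C{\left(R \right)} = -5 + R^{2} - R$ ($C{\left(R \right)} = R^{2} - \left(5 + R\right) = -5 + R^{2} - R$)
$E = 6 + i \sqrt{38}$ ($E = 6 + \sqrt{\left(-25 + 5 \left(-3\right)\right) + 2} = 6 + \sqrt{\left(-25 - 15\right) + 2} = 6 + \sqrt{-40 + 2} = 6 + \sqrt{-38} = 6 + i \sqrt{38} \approx 6.0 + 6.1644 i$)
$\left(E \left(C{\left(6 \right)} + 1\right)\right)^{3} = \left(\left(6 + i \sqrt{38}\right) \left(\left(-5 + 6^{2} - 6\right) + 1\right)\right)^{3} = \left(\left(6 + i \sqrt{38}\right) \left(\left(-5 + 36 - 6\right) + 1\right)\right)^{3} = \left(\left(6 + i \sqrt{38}\right) \left(25 + 1\right)\right)^{3} = \left(\left(6 + i \sqrt{38}\right) 26\right)^{3} = \left(156 + 26 i \sqrt{38}\right)^{3}$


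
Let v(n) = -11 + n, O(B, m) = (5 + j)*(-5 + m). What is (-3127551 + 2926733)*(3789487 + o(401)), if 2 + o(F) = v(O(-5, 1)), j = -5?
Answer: -760994589732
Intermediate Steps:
O(B, m) = 0 (O(B, m) = (5 - 5)*(-5 + m) = 0*(-5 + m) = 0)
o(F) = -13 (o(F) = -2 + (-11 + 0) = -2 - 11 = -13)
(-3127551 + 2926733)*(3789487 + o(401)) = (-3127551 + 2926733)*(3789487 - 13) = -200818*3789474 = -760994589732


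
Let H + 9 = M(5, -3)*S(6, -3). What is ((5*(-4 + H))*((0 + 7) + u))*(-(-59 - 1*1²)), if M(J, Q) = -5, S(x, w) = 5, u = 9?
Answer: -182400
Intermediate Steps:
H = -34 (H = -9 - 5*5 = -9 - 25 = -34)
((5*(-4 + H))*((0 + 7) + u))*(-(-59 - 1*1²)) = ((5*(-4 - 34))*((0 + 7) + 9))*(-(-59 - 1*1²)) = ((5*(-38))*(7 + 9))*(-(-59 - 1*1)) = (-190*16)*(-(-59 - 1)) = -(-3040)*(-60) = -3040*60 = -182400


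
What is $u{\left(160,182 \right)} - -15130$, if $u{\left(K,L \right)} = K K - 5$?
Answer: $40725$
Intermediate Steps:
$u{\left(K,L \right)} = -5 + K^{2}$ ($u{\left(K,L \right)} = K^{2} - 5 = -5 + K^{2}$)
$u{\left(160,182 \right)} - -15130 = \left(-5 + 160^{2}\right) - -15130 = \left(-5 + 25600\right) + 15130 = 25595 + 15130 = 40725$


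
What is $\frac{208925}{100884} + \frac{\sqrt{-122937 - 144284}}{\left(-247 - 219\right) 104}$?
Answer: $\frac{208925}{100884} - \frac{i \sqrt{267221}}{48464} \approx 2.0709 - 0.010666 i$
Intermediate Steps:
$\frac{208925}{100884} + \frac{\sqrt{-122937 - 144284}}{\left(-247 - 219\right) 104} = 208925 \cdot \frac{1}{100884} + \frac{\sqrt{-267221}}{\left(-466\right) 104} = \frac{208925}{100884} + \frac{i \sqrt{267221}}{-48464} = \frac{208925}{100884} + i \sqrt{267221} \left(- \frac{1}{48464}\right) = \frac{208925}{100884} - \frac{i \sqrt{267221}}{48464}$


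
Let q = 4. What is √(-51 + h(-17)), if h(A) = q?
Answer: I*√47 ≈ 6.8557*I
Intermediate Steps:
h(A) = 4
√(-51 + h(-17)) = √(-51 + 4) = √(-47) = I*√47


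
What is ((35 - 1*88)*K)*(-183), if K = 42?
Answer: 407358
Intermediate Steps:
((35 - 1*88)*K)*(-183) = ((35 - 1*88)*42)*(-183) = ((35 - 88)*42)*(-183) = -53*42*(-183) = -2226*(-183) = 407358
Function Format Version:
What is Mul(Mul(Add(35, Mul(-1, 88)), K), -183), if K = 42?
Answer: 407358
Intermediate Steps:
Mul(Mul(Add(35, Mul(-1, 88)), K), -183) = Mul(Mul(Add(35, Mul(-1, 88)), 42), -183) = Mul(Mul(Add(35, -88), 42), -183) = Mul(Mul(-53, 42), -183) = Mul(-2226, -183) = 407358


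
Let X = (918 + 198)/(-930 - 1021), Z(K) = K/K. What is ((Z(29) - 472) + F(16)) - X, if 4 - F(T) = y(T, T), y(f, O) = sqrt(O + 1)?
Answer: -910001/1951 - sqrt(17) ≈ -470.55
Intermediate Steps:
y(f, O) = sqrt(1 + O)
Z(K) = 1
F(T) = 4 - sqrt(1 + T)
X = -1116/1951 (X = 1116/(-1951) = 1116*(-1/1951) = -1116/1951 ≈ -0.57201)
((Z(29) - 472) + F(16)) - X = ((1 - 472) + (4 - sqrt(1 + 16))) - 1*(-1116/1951) = (-471 + (4 - sqrt(17))) + 1116/1951 = (-467 - sqrt(17)) + 1116/1951 = -910001/1951 - sqrt(17)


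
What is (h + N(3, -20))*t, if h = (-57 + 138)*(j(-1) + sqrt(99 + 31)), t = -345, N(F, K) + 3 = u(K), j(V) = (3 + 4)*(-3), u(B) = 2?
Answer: 587190 - 27945*sqrt(130) ≈ 2.6857e+5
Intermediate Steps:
j(V) = -21 (j(V) = 7*(-3) = -21)
N(F, K) = -1 (N(F, K) = -3 + 2 = -1)
h = -1701 + 81*sqrt(130) (h = (-57 + 138)*(-21 + sqrt(99 + 31)) = 81*(-21 + sqrt(130)) = -1701 + 81*sqrt(130) ≈ -777.46)
(h + N(3, -20))*t = ((-1701 + 81*sqrt(130)) - 1)*(-345) = (-1702 + 81*sqrt(130))*(-345) = 587190 - 27945*sqrt(130)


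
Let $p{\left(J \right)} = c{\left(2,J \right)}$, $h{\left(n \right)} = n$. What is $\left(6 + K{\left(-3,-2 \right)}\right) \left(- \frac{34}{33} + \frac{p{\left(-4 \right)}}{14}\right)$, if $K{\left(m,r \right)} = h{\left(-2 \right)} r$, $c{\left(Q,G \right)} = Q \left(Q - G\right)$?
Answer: $- \frac{400}{231} \approx -1.7316$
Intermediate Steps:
$p{\left(J \right)} = 4 - 2 J$ ($p{\left(J \right)} = 2 \left(2 - J\right) = 4 - 2 J$)
$K{\left(m,r \right)} = - 2 r$
$\left(6 + K{\left(-3,-2 \right)}\right) \left(- \frac{34}{33} + \frac{p{\left(-4 \right)}}{14}\right) = \left(6 - -4\right) \left(- \frac{34}{33} + \frac{4 - -8}{14}\right) = \left(6 + 4\right) \left(\left(-34\right) \frac{1}{33} + \left(4 + 8\right) \frac{1}{14}\right) = 10 \left(- \frac{34}{33} + 12 \cdot \frac{1}{14}\right) = 10 \left(- \frac{34}{33} + \frac{6}{7}\right) = 10 \left(- \frac{40}{231}\right) = - \frac{400}{231}$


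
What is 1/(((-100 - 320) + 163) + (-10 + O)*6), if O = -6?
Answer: -1/353 ≈ -0.0028329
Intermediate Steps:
1/(((-100 - 320) + 163) + (-10 + O)*6) = 1/(((-100 - 320) + 163) + (-10 - 6)*6) = 1/((-420 + 163) - 16*6) = 1/(-257 - 96) = 1/(-353) = -1/353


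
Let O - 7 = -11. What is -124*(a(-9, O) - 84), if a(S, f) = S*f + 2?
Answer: 5704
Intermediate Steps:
O = -4 (O = 7 - 11 = -4)
a(S, f) = 2 + S*f
-124*(a(-9, O) - 84) = -124*((2 - 9*(-4)) - 84) = -124*((2 + 36) - 84) = -124*(38 - 84) = -124*(-46) = 5704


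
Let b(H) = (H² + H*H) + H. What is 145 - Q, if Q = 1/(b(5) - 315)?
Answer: 37701/260 ≈ 145.00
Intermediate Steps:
b(H) = H + 2*H² (b(H) = (H² + H²) + H = 2*H² + H = H + 2*H²)
Q = -1/260 (Q = 1/(5*(1 + 2*5) - 315) = 1/(5*(1 + 10) - 315) = 1/(5*11 - 315) = 1/(55 - 315) = 1/(-260) = -1/260 ≈ -0.0038462)
145 - Q = 145 - 1*(-1/260) = 145 + 1/260 = 37701/260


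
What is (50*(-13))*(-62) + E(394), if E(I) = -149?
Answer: 40151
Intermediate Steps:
(50*(-13))*(-62) + E(394) = (50*(-13))*(-62) - 149 = -650*(-62) - 149 = 40300 - 149 = 40151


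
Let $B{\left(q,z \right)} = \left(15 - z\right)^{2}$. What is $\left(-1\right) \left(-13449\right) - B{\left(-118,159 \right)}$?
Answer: $-7287$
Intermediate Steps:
$\left(-1\right) \left(-13449\right) - B{\left(-118,159 \right)} = \left(-1\right) \left(-13449\right) - \left(-15 + 159\right)^{2} = 13449 - 144^{2} = 13449 - 20736 = -7287$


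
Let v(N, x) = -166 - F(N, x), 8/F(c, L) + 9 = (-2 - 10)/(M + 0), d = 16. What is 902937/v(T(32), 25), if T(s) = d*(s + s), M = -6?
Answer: -6320559/1154 ≈ -5477.1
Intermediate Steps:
F(c, L) = -8/7 (F(c, L) = 8/(-9 + (-2 - 10)/(-6 + 0)) = 8/(-9 - 12/(-6)) = 8/(-9 - 12*(-⅙)) = 8/(-9 + 2) = 8/(-7) = 8*(-⅐) = -8/7)
T(s) = 32*s (T(s) = 16*(s + s) = 16*(2*s) = 32*s)
v(N, x) = -1154/7 (v(N, x) = -166 - 1*(-8/7) = -166 + 8/7 = -1154/7)
902937/v(T(32), 25) = 902937/(-1154/7) = 902937*(-7/1154) = -6320559/1154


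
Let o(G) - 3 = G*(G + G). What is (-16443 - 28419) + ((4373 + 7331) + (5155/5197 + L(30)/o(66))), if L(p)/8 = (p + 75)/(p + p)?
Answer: -214534618501/6470265 ≈ -33157.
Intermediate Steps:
o(G) = 3 + 2*G² (o(G) = 3 + G*(G + G) = 3 + G*(2*G) = 3 + 2*G²)
L(p) = 4*(75 + p)/p (L(p) = 8*((p + 75)/(p + p)) = 8*((75 + p)/((2*p))) = 8*((75 + p)*(1/(2*p))) = 8*((75 + p)/(2*p)) = 4*(75 + p)/p)
(-16443 - 28419) + ((4373 + 7331) + (5155/5197 + L(30)/o(66))) = (-16443 - 28419) + ((4373 + 7331) + (5155/5197 + (4 + 300/30)/(3 + 2*66²))) = -44862 + (11704 + (5155*(1/5197) + (4 + 300*(1/30))/(3 + 2*4356))) = -44862 + (11704 + (5155/5197 + (4 + 10)/(3 + 8712))) = -44862 + (11704 + (5155/5197 + 14/8715)) = -44862 + (11704 + (5155/5197 + 14*(1/8715))) = -44862 + (11704 + (5155/5197 + 2/1245)) = -44862 + (11704 + 6428369/6470265) = -44862 + 75734409929/6470265 = -214534618501/6470265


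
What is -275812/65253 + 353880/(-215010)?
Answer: -915489664/155889417 ≈ -5.8727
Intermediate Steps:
-275812/65253 + 353880/(-215010) = -275812*1/65253 + 353880*(-1/215010) = -275812/65253 - 3932/2389 = -915489664/155889417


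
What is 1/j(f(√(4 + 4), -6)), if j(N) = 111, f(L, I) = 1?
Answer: 1/111 ≈ 0.0090090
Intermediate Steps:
1/j(f(√(4 + 4), -6)) = 1/111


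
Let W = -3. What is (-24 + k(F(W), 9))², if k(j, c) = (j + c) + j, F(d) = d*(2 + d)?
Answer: 81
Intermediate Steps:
k(j, c) = c + 2*j (k(j, c) = (c + j) + j = c + 2*j)
(-24 + k(F(W), 9))² = (-24 + (9 + 2*(-3*(2 - 3))))² = (-24 + (9 + 2*(-3*(-1))))² = (-24 + (9 + 2*3))² = (-24 + (9 + 6))² = (-24 + 15)² = (-9)² = 81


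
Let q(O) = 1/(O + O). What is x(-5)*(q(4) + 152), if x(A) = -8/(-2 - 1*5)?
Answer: 1217/7 ≈ 173.86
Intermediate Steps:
x(A) = 8/7 (x(A) = -8/(-2 - 5) = -8/(-7) = -8*(-⅐) = 8/7)
q(O) = 1/(2*O)
x(-5)*(q(4) + 152) = 8*((½)/4 + 152)/7 = 8*((½)*(¼) + 152)/7 = 8*(⅛ + 152)/7 = (8/7)*(1217/8) = 1217/7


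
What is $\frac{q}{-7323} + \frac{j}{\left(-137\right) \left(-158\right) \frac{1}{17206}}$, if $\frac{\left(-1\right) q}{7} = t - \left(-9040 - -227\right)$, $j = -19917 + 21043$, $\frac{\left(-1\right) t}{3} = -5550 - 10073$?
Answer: $\frac{75156263896}{79256829} \approx 948.26$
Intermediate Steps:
$t = 46869$ ($t = - 3 \left(-5550 - 10073\right) = \left(-3\right) \left(-15623\right) = 46869$)
$j = 1126$
$q = -389774$ ($q = - 7 \left(46869 - \left(-9040 - -227\right)\right) = - 7 \left(46869 - \left(-9040 + 227\right)\right) = - 7 \left(46869 - -8813\right) = - 7 \left(46869 + 8813\right) = \left(-7\right) 55682 = -389774$)
$\frac{q}{-7323} + \frac{j}{\left(-137\right) \left(-158\right) \frac{1}{17206}} = - \frac{389774}{-7323} + \frac{1126}{\left(-137\right) \left(-158\right) \frac{1}{17206}} = \left(-389774\right) \left(- \frac{1}{7323}\right) + \frac{1126}{21646 \cdot \frac{1}{17206}} = \frac{389774}{7323} + \frac{1126}{\frac{10823}{8603}} = \frac{389774}{7323} + 1126 \cdot \frac{8603}{10823} = \frac{389774}{7323} + \frac{9686978}{10823} = \frac{75156263896}{79256829}$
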